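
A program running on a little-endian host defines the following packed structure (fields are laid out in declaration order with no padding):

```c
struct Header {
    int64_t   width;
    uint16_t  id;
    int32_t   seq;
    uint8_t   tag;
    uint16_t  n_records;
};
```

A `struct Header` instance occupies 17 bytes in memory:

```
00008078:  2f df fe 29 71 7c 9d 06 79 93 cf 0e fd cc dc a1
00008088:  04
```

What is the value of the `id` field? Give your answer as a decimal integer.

37753

`id` follows `width` (8 bytes), so it starts at byte offset 8 and occupies 2 bytes.
Bytes at offsets 8..9: 79 93.
Little-endian: lowest address holds the least-significant byte.
Reassemble most-significant byte first: 93 79 → 0x9379.
0x9379 = 37753.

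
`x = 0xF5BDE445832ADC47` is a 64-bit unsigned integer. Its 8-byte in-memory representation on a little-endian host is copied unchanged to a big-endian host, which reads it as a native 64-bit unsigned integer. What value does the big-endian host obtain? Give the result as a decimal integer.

Stored little-endian, the bytes at ascending addresses are 47 DC 2A 83 45 E4 BD F5.
Read back as big-endian, the last byte is least significant, giving 0x47DC2A8345E4BDF5.
0x47DC2A8345E4BDF5 = 5178060414870928885.

5178060414870928885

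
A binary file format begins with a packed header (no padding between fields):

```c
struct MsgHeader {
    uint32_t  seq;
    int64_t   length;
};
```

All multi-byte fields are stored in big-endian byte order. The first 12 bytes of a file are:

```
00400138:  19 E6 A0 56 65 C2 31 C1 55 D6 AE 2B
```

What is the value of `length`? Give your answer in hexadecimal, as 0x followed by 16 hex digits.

0x65C231C155D6AE2B

`length` follows `seq` (4 bytes), so it starts at byte offset 4 and occupies 8 bytes.
Bytes at offsets 4..11: 65 C2 31 C1 55 D6 AE 2B.
Big-endian: lowest address holds the most-significant byte.
The bytes are already most-significant first: 0x65C231C155D6AE2B.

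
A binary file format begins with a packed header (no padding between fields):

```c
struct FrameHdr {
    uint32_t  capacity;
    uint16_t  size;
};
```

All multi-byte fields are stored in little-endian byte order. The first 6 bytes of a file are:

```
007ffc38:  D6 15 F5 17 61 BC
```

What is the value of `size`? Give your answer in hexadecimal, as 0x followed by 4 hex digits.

0xBC61

`size` follows `capacity` (4 bytes), so it starts at byte offset 4 and occupies 2 bytes.
Bytes at offsets 4..5: 61 BC.
Little-endian: lowest address holds the least-significant byte.
Reassemble most-significant byte first: BC 61 → 0xBC61.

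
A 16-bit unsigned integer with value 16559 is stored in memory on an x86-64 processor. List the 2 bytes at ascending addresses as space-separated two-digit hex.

16559 in hexadecimal, padded to 16 bits, is 0x40AF.
Split into bytes (most-significant first): 40 AF.
Little-endian stores the least-significant byte at the lowest address.
So at ascending addresses the bytes are AF 40.

AF 40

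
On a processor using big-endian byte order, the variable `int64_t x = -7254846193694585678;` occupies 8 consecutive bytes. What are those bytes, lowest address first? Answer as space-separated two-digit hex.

9B 51 9B D3 1C BD 4C B2

Two's complement of -7254846193694585678 in 64 bits: 7254846193694585678 = 0x64AE642CE342B34E; invert → 0x9B519BD31CBD4CB1; add 1 → 0x9B519BD31CBD4CB2.
Split into bytes (most-significant first): 9B 51 9B D3 1C BD 4C B2.
Big-endian stores the most-significant byte at the lowest address.
So the memory order matches the most-significant-first order: 9B 51 9B D3 1C BD 4C B2.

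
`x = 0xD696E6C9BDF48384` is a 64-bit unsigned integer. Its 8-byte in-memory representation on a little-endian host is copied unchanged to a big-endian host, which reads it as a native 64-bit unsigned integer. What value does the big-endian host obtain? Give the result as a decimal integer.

9548744730928912086

Stored little-endian, the bytes at ascending addresses are 84 83 F4 BD C9 E6 96 D6.
Read back as big-endian, the last byte is least significant, giving 0x8483F4BDC9E696D6.
0x8483F4BDC9E696D6 = 9548744730928912086.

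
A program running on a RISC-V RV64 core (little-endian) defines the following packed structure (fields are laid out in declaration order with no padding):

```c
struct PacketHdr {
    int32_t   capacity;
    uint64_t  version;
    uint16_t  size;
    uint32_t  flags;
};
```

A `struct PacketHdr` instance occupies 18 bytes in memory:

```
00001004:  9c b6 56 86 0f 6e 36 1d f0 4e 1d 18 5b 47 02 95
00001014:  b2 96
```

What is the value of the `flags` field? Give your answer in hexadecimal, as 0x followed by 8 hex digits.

0x96B29502

`flags` follows `capacity` (4 B), `version` (8 B), `size` (2 B), so it starts at offset 4 + 8 + 2 = 14 and occupies 4 bytes.
Bytes at offsets 14..17: 02 95 B2 96.
Little-endian stores the least-significant byte at the lowest address.
Reassemble most-significant byte first: 96 B2 95 02 → 0x96B29502.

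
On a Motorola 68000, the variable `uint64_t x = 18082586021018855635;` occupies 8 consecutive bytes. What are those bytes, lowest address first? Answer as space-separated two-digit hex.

FA F2 40 2E 33 45 E8 D3

18082586021018855635 in hexadecimal, padded to 64 bits, is 0xFAF2402E3345E8D3.
Split into bytes (most-significant first): FA F2 40 2E 33 45 E8 D3.
Big-endian: lowest address holds the most-significant byte.
So the memory order matches the most-significant-first order: FA F2 40 2E 33 45 E8 D3.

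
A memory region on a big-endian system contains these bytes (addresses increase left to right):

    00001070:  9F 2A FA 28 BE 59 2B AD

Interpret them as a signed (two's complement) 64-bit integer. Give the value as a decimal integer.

-6977489619758011475

Big-endian stores the most-significant byte at the lowest address.
The bytes are already most-significant first: 0x9F2AFA28BE592BAD.
Top bit is set, so as a signed 64-bit value this is 0x9F2AFA28BE592BAD − 2^64 = -6977489619758011475.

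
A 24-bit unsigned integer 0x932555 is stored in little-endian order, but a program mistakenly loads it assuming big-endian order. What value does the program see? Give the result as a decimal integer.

Stored little-endian, the bytes at ascending addresses are 55 25 93.
Read back as big-endian, the last byte is least significant, giving 0x552593.
0x552593 = 5580179.

5580179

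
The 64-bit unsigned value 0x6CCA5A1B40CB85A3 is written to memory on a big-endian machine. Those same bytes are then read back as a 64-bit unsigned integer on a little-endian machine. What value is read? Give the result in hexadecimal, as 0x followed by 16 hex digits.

Stored big-endian, the bytes at ascending addresses are 6C CA 5A 1B 40 CB 85 A3.
Read back as little-endian, the first byte is least significant, giving 0xA385CB401B5ACA6C.

0xA385CB401B5ACA6C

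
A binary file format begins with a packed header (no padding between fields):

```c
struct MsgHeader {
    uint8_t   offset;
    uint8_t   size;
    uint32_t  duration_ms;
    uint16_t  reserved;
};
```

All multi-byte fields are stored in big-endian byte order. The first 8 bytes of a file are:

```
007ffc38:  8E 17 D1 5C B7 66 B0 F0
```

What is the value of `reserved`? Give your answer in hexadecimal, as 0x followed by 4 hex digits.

0xB0F0

`reserved` follows `offset` (1 B), `size` (1 B), `duration_ms` (4 B), so it starts at offset 1 + 1 + 4 = 6 and occupies 2 bytes.
Bytes at offsets 6..7: B0 F0.
Big-endian: lowest address holds the most-significant byte.
The bytes are already most-significant first: 0xB0F0.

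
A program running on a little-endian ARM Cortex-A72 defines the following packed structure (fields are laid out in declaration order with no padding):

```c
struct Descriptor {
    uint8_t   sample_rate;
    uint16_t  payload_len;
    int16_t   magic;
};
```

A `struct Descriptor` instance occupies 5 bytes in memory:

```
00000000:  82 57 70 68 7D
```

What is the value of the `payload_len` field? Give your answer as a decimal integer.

`payload_len` follows `sample_rate` (1 byte), so it starts at byte offset 1 and occupies 2 bytes.
Bytes at offsets 1..2: 57 70.
In little-endian order the low byte comes first in memory.
Reassemble most-significant byte first: 70 57 → 0x7057.
0x7057 = 28759.

28759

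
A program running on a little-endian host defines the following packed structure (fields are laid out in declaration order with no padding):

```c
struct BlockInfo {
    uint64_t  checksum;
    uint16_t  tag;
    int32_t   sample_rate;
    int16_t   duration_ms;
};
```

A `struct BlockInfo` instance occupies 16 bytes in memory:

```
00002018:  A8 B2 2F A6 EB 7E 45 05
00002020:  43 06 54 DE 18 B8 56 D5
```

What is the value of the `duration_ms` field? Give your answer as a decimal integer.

-10922

`duration_ms` follows `checksum` (8 B), `tag` (2 B), `sample_rate` (4 B), so it starts at offset 8 + 2 + 4 = 14 and occupies 2 bytes.
Bytes at offsets 14..15: 56 D5.
In little-endian order the low byte comes first in memory.
Reassemble most-significant byte first: D5 56 → 0xD556.
Top bit is set, so as a signed 16-bit value this is 0xD556 − 2^16 = -10922.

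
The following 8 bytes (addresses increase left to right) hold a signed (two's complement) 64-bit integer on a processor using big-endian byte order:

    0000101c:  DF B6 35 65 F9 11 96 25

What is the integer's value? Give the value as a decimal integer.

In big-endian order the high byte comes first in memory.
The bytes are already most-significant first: 0xDFB63565F9119625.
Top bit is set, so as a signed 64-bit value this is 0xDFB63565F9119625 − 2^64 = -2326613445403634139.

-2326613445403634139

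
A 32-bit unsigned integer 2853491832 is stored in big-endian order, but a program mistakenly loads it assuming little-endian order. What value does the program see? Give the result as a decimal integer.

2027164842

2853491832 in 32-bit hexadecimal is 0xAA14D478.
Stored big-endian, the bytes at ascending addresses are AA 14 D4 78.
Read back as little-endian, the first byte is least significant, giving 0x78D414AA.
0x78D414AA = 2027164842.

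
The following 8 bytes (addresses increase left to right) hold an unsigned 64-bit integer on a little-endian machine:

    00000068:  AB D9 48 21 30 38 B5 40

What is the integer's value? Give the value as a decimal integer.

Little-endian stores the least-significant byte at the lowest address.
Reassemble most-significant byte first: 40 B5 38 30 21 48 D9 AB → 0x40B538302148D9AB.
0x40B538302148D9AB = 4662694768580024747.

4662694768580024747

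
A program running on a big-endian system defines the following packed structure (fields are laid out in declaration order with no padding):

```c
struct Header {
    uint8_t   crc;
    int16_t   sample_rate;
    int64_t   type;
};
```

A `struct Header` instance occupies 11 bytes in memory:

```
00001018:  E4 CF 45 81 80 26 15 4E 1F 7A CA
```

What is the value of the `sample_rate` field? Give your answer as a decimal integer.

`sample_rate` follows `crc` (1 byte), so it starts at byte offset 1 and occupies 2 bytes.
Bytes at offsets 1..2: CF 45.
Big-endian: lowest address holds the most-significant byte.
The bytes are already most-significant first: 0xCF45.
Top bit is set, so as a signed 16-bit value this is 0xCF45 − 2^16 = -12475.

-12475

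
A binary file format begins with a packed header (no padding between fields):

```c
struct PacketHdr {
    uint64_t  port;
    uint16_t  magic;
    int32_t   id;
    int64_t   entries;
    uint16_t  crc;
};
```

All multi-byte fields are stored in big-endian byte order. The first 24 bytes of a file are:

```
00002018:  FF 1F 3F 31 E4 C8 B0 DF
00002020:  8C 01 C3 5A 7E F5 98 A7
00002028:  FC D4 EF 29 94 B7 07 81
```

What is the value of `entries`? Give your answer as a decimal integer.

-7446705467358079817

`entries` follows `port` (8 B), `magic` (2 B), `id` (4 B), so it starts at offset 8 + 2 + 4 = 14 and occupies 8 bytes.
Bytes at offsets 14..21: 98 A7 FC D4 EF 29 94 B7.
Big-endian: lowest address holds the most-significant byte.
The bytes are already most-significant first: 0x98A7FCD4EF2994B7.
Top bit is set, so as a signed 64-bit value this is 0x98A7FCD4EF2994B7 − 2^64 = -7446705467358079817.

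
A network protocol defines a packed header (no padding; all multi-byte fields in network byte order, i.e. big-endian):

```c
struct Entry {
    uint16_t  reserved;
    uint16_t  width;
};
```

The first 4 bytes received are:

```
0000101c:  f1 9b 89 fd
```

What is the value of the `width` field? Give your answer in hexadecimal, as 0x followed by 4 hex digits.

0x89FD

`width` follows `reserved` (2 bytes), so it starts at byte offset 2 and occupies 2 bytes.
Bytes at offsets 2..3: 89 FD.
Big-endian: lowest address holds the most-significant byte.
The bytes are already most-significant first: 0x89FD.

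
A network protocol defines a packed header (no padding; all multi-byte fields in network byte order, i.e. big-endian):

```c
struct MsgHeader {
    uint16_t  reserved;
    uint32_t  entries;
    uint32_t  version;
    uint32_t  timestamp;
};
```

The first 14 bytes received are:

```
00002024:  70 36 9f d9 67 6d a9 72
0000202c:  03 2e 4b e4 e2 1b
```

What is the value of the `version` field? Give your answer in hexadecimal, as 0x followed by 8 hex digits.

0xA972032E

`version` follows `reserved` (2 B), `entries` (4 B), so it starts at offset 2 + 4 = 6 and occupies 4 bytes.
Bytes at offsets 6..9: A9 72 03 2E.
Big-endian stores the most-significant byte at the lowest address.
The bytes are already most-significant first: 0xA972032E.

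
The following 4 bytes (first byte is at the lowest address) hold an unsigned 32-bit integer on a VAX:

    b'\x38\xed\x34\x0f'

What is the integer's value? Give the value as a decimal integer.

255126840

Little-endian stores the least-significant byte at the lowest address.
Reassemble most-significant byte first: 0F 34 ED 38 → 0x0F34ED38.
0x0F34ED38 = 255126840.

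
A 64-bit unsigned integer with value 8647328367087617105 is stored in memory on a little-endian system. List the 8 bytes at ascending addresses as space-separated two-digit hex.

51 84 6A 98 55 7B 01 78

8647328367087617105 in hexadecimal, padded to 64 bits, is 0x78017B55986A8451.
Split into bytes (most-significant first): 78 01 7B 55 98 6A 84 51.
Little-endian: lowest address holds the least-significant byte.
So at ascending addresses the bytes are 51 84 6A 98 55 7B 01 78.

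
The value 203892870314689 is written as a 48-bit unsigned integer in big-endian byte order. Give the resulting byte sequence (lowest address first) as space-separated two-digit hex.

B9 70 82 1B 7A C1

203892870314689 in hexadecimal, padded to 48 bits, is 0xB970821B7AC1.
Split into bytes (most-significant first): B9 70 82 1B 7A C1.
Big-endian stores the most-significant byte at the lowest address.
So the memory order matches the most-significant-first order: B9 70 82 1B 7A C1.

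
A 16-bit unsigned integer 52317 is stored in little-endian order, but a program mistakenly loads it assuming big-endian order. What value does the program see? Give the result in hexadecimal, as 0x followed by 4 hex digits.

0x5DCC

52317 in 16-bit hexadecimal is 0xCC5D.
Stored little-endian, the bytes at ascending addresses are 5D CC.
Read back as big-endian, the last byte is least significant, giving 0x5DCC.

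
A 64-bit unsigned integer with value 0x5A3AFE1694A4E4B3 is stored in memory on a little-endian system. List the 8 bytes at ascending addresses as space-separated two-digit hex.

Split into bytes (most-significant first): 5A 3A FE 16 94 A4 E4 B3.
In little-endian order the low byte comes first in memory.
So at ascending addresses the bytes are B3 E4 A4 94 16 FE 3A 5A.

B3 E4 A4 94 16 FE 3A 5A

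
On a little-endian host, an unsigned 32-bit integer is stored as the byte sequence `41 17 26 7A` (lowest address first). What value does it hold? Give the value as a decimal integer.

2049316673

In little-endian order the low byte comes first in memory.
Reassemble most-significant byte first: 7A 26 17 41 → 0x7A261741.
0x7A261741 = 2049316673.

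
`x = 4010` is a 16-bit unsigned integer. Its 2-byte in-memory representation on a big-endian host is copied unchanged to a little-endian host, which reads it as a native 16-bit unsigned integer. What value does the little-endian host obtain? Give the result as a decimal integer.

43535

4010 in 16-bit hexadecimal is 0x0FAA.
Stored big-endian, the bytes at ascending addresses are 0F AA.
Read back as little-endian, the first byte is least significant, giving 0xAA0F.
0xAA0F = 43535.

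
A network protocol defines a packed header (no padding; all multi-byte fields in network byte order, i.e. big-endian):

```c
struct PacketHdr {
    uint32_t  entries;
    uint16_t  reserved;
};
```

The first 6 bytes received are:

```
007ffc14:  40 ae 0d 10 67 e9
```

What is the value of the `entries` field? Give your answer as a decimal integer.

1085148432

`entries` is the first field, at byte offset 0, occupying 4 bytes.
Bytes at offsets 0..3: 40 AE 0D 10.
Big-endian stores the most-significant byte at the lowest address.
The bytes are already most-significant first: 0x40AE0D10.
0x40AE0D10 = 1085148432.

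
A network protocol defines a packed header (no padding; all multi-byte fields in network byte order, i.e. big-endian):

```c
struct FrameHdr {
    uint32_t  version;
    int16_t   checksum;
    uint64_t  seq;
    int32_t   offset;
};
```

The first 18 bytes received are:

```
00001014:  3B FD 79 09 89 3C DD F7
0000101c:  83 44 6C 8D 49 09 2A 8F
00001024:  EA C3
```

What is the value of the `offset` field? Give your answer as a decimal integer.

`offset` follows `version` (4 B), `checksum` (2 B), `seq` (8 B), so it starts at offset 4 + 2 + 8 = 14 and occupies 4 bytes.
Bytes at offsets 14..17: 2A 8F EA C3.
Big-endian stores the most-significant byte at the lowest address.
The bytes are already most-significant first: 0x2A8FEAC3.
0x2A8FEAC3 = 714074819.

714074819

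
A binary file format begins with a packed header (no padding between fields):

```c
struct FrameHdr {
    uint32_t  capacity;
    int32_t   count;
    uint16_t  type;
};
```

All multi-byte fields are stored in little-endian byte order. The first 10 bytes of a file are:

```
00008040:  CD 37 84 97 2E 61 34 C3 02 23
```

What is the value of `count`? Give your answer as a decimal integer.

`count` follows `capacity` (4 bytes), so it starts at byte offset 4 and occupies 4 bytes.
Bytes at offsets 4..7: 2E 61 34 C3.
Little-endian: lowest address holds the least-significant byte.
Reassemble most-significant byte first: C3 34 61 2E → 0xC334612E.
Top bit is set, so as a signed 32-bit value this is 0xC334612E − 2^32 = -1019977426.

-1019977426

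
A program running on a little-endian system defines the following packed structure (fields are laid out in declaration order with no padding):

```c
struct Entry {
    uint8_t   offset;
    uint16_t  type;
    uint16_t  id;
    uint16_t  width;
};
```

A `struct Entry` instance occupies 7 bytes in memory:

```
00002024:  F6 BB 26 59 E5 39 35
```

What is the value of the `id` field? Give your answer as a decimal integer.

58713

`id` follows `offset` (1 B), `type` (2 B), so it starts at offset 1 + 2 = 3 and occupies 2 bytes.
Bytes at offsets 3..4: 59 E5.
In little-endian order the low byte comes first in memory.
Reassemble most-significant byte first: E5 59 → 0xE559.
0xE559 = 58713.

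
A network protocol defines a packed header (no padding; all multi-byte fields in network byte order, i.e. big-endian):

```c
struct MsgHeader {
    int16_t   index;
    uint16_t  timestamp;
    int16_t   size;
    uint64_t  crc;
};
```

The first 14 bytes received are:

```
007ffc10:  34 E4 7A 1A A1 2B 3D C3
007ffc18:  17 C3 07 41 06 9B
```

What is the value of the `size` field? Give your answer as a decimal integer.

-24277

`size` follows `index` (2 B), `timestamp` (2 B), so it starts at offset 2 + 2 = 4 and occupies 2 bytes.
Bytes at offsets 4..5: A1 2B.
In big-endian order the high byte comes first in memory.
The bytes are already most-significant first: 0xA12B.
Top bit is set, so as a signed 16-bit value this is 0xA12B − 2^16 = -24277.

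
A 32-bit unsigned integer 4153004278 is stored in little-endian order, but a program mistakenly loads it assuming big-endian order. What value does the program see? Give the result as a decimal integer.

4153004278 in 32-bit hexadecimal is 0xF789D0F6.
Stored little-endian, the bytes at ascending addresses are F6 D0 89 F7.
Read back as big-endian, the last byte is least significant, giving 0xF6D089F7.
0xF6D089F7 = 4140861943.

4140861943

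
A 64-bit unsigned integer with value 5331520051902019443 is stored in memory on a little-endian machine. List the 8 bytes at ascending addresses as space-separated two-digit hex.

5331520051902019443 in hexadecimal, padded to 64 bits, is 0x49FD5D3D567DF773.
Split into bytes (most-significant first): 49 FD 5D 3D 56 7D F7 73.
In little-endian order the low byte comes first in memory.
So at ascending addresses the bytes are 73 F7 7D 56 3D 5D FD 49.

73 F7 7D 56 3D 5D FD 49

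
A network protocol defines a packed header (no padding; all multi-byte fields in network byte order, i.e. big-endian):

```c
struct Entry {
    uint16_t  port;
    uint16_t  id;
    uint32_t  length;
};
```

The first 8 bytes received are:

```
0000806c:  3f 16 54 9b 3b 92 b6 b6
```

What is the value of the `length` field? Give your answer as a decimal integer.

`length` follows `port` (2 B), `id` (2 B), so it starts at offset 2 + 2 = 4 and occupies 4 bytes.
Bytes at offsets 4..7: 3B 92 B6 B6.
Big-endian stores the most-significant byte at the lowest address.
The bytes are already most-significant first: 0x3B92B6B6.
0x3B92B6B6 = 999470774.

999470774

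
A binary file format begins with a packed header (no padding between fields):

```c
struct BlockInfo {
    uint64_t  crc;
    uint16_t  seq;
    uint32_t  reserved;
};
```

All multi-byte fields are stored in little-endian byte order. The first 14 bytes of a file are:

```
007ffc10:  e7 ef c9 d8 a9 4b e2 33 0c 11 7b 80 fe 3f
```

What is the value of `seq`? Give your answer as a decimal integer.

`seq` follows `crc` (8 bytes), so it starts at byte offset 8 and occupies 2 bytes.
Bytes at offsets 8..9: 0C 11.
Little-endian: lowest address holds the least-significant byte.
Reassemble most-significant byte first: 11 0C → 0x110C.
0x110C = 4364.

4364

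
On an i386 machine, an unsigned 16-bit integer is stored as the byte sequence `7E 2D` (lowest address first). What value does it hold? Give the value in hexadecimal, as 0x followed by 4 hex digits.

0x2D7E

Little-endian stores the least-significant byte at the lowest address.
Reassemble most-significant byte first: 2D 7E → 0x2D7E.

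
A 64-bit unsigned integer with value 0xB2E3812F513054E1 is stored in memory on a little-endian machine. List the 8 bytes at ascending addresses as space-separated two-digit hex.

Split into bytes (most-significant first): B2 E3 81 2F 51 30 54 E1.
Little-endian stores the least-significant byte at the lowest address.
So at ascending addresses the bytes are E1 54 30 51 2F 81 E3 B2.

E1 54 30 51 2F 81 E3 B2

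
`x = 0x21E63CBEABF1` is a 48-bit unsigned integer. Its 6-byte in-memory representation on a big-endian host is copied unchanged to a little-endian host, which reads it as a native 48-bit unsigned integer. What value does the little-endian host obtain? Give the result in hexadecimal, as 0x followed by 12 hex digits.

Stored big-endian, the bytes at ascending addresses are 21 E6 3C BE AB F1.
Read back as little-endian, the first byte is least significant, giving 0xF1ABBE3CE621.

0xF1ABBE3CE621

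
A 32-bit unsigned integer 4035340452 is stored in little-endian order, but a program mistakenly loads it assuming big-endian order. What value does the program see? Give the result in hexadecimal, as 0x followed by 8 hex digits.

4035340452 in 32-bit hexadecimal is 0xF08668A4.
Stored little-endian, the bytes at ascending addresses are A4 68 86 F0.
Read back as big-endian, the last byte is least significant, giving 0xA46886F0.

0xA46886F0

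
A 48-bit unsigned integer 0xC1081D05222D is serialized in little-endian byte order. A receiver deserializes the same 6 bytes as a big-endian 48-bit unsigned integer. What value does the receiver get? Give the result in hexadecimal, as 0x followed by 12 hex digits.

Stored little-endian, the bytes at ascending addresses are 2D 22 05 1D 08 C1.
Read back as big-endian, the last byte is least significant, giving 0x2D22051D08C1.

0x2D22051D08C1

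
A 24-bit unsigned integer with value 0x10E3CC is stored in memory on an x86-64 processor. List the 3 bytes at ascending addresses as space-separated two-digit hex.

CC E3 10

Split into bytes (most-significant first): 10 E3 CC.
Little-endian: lowest address holds the least-significant byte.
So at ascending addresses the bytes are CC E3 10.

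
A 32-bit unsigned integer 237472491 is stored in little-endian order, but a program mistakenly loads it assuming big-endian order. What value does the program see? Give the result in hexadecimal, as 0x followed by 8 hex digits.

0xEB8A270E

237472491 in 32-bit hexadecimal is 0x0E278AEB.
Stored little-endian, the bytes at ascending addresses are EB 8A 27 0E.
Read back as big-endian, the last byte is least significant, giving 0xEB8A270E.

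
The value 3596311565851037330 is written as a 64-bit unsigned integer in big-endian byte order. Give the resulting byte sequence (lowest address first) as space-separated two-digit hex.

3596311565851037330 in hexadecimal, padded to 64 bits, is 0x31E8AA50A82E0E92.
Split into bytes (most-significant first): 31 E8 AA 50 A8 2E 0E 92.
Big-endian stores the most-significant byte at the lowest address.
So the memory order matches the most-significant-first order: 31 E8 AA 50 A8 2E 0E 92.

31 E8 AA 50 A8 2E 0E 92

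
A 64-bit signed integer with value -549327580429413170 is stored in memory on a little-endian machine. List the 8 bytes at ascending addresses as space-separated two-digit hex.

Two's complement of -549327580429413170 in 64 bits: 549327580429413170 = 0x079F9A8620D1EB32; invert → 0xF8606579DF2E14CD; add 1 → 0xF8606579DF2E14CE.
Split into bytes (most-significant first): F8 60 65 79 DF 2E 14 CE.
Little-endian stores the least-significant byte at the lowest address.
So at ascending addresses the bytes are CE 14 2E DF 79 65 60 F8.

CE 14 2E DF 79 65 60 F8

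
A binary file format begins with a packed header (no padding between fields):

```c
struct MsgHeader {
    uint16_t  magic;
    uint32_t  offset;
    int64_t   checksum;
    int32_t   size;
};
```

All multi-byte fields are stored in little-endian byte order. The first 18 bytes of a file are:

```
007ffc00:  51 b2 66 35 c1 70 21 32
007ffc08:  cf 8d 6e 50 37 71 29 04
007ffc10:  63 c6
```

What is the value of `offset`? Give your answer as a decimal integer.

`offset` follows `magic` (2 bytes), so it starts at byte offset 2 and occupies 4 bytes.
Bytes at offsets 2..5: 66 35 C1 70.
Little-endian stores the least-significant byte at the lowest address.
Reassemble most-significant byte first: 70 C1 35 66 → 0x70C13566.
0x70C13566 = 1891710310.

1891710310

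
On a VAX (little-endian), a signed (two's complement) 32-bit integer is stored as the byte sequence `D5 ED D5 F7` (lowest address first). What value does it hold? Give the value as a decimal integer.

-136974891

In little-endian order the low byte comes first in memory.
Reassemble most-significant byte first: F7 D5 ED D5 → 0xF7D5EDD5.
Top bit is set, so as a signed 32-bit value this is 0xF7D5EDD5 − 2^32 = -136974891.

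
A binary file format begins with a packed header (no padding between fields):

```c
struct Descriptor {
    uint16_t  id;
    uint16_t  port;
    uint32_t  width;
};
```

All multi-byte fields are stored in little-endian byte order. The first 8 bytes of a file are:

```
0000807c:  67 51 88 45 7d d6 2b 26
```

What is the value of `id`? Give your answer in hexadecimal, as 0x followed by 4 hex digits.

`id` is the first field, at byte offset 0, occupying 2 bytes.
Bytes at offsets 0..1: 67 51.
Little-endian: lowest address holds the least-significant byte.
Reassemble most-significant byte first: 51 67 → 0x5167.

0x5167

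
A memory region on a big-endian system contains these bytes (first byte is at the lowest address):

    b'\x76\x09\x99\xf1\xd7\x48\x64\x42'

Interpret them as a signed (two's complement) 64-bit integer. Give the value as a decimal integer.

In big-endian order the high byte comes first in memory.
The bytes are already most-significant first: 0x760999F1D7486442.
0x760999F1D7486442 = 8505498635243906114.

8505498635243906114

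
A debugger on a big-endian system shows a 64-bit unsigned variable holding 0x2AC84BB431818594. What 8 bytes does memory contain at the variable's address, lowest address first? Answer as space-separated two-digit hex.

Split into bytes (most-significant first): 2A C8 4B B4 31 81 85 94.
Big-endian stores the most-significant byte at the lowest address.
So the memory order matches the most-significant-first order: 2A C8 4B B4 31 81 85 94.

2A C8 4B B4 31 81 85 94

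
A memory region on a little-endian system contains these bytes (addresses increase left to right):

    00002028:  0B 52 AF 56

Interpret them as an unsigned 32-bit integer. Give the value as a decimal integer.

Little-endian: lowest address holds the least-significant byte.
Reassemble most-significant byte first: 56 AF 52 0B → 0x56AF520B.
0x56AF520B = 1454330379.

1454330379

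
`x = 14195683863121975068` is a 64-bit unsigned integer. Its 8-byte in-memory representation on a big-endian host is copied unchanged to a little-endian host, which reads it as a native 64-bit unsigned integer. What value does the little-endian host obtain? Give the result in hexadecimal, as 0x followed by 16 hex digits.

0x1C5721F5423301C5

14195683863121975068 in 64-bit hexadecimal is 0xC5013342F521571C.
Stored big-endian, the bytes at ascending addresses are C5 01 33 42 F5 21 57 1C.
Read back as little-endian, the first byte is least significant, giving 0x1C5721F5423301C5.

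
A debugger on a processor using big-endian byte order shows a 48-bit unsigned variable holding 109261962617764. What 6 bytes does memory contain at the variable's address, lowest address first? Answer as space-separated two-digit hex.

109261962617764 in hexadecimal, padded to 48 bits, is 0x635F887823A4.
Split into bytes (most-significant first): 63 5F 88 78 23 A4.
Big-endian: lowest address holds the most-significant byte.
So the memory order matches the most-significant-first order: 63 5F 88 78 23 A4.

63 5F 88 78 23 A4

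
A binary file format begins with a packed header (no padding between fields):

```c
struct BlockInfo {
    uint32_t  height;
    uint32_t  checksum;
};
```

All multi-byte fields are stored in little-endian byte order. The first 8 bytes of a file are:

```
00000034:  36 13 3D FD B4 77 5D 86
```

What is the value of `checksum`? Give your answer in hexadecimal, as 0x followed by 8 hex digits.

0x865D77B4

`checksum` follows `height` (4 bytes), so it starts at byte offset 4 and occupies 4 bytes.
Bytes at offsets 4..7: B4 77 5D 86.
Little-endian stores the least-significant byte at the lowest address.
Reassemble most-significant byte first: 86 5D 77 B4 → 0x865D77B4.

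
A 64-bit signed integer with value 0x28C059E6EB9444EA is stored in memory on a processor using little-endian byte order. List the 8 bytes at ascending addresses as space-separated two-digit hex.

EA 44 94 EB E6 59 C0 28

Split into bytes (most-significant first): 28 C0 59 E6 EB 94 44 EA.
In little-endian order the low byte comes first in memory.
So at ascending addresses the bytes are EA 44 94 EB E6 59 C0 28.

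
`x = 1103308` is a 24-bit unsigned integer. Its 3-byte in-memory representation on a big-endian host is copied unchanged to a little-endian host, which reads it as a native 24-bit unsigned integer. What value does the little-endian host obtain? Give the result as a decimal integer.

1103308 in 24-bit hexadecimal is 0x10D5CC.
Stored big-endian, the bytes at ascending addresses are 10 D5 CC.
Read back as little-endian, the first byte is least significant, giving 0xCCD510.
0xCCD510 = 13423888.

13423888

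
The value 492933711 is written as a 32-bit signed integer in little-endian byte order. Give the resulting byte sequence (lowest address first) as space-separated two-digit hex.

4F 92 61 1D

492933711 in hexadecimal, padded to 32 bits, is 0x1D61924F.
Split into bytes (most-significant first): 1D 61 92 4F.
Little-endian: lowest address holds the least-significant byte.
So at ascending addresses the bytes are 4F 92 61 1D.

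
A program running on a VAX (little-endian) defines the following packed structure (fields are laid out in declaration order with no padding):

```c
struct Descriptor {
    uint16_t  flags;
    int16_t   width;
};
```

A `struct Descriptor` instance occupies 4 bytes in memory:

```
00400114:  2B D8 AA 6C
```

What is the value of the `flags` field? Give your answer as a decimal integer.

55339

`flags` is the first field, at byte offset 0, occupying 2 bytes.
Bytes at offsets 0..1: 2B D8.
Little-endian stores the least-significant byte at the lowest address.
Reassemble most-significant byte first: D8 2B → 0xD82B.
0xD82B = 55339.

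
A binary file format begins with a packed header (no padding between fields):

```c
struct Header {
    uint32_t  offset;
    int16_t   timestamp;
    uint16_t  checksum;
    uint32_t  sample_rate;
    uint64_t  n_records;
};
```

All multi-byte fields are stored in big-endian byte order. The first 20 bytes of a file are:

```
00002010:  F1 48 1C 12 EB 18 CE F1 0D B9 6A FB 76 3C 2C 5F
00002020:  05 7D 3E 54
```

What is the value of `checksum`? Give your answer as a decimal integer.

`checksum` follows `offset` (4 B), `timestamp` (2 B), so it starts at offset 4 + 2 = 6 and occupies 2 bytes.
Bytes at offsets 6..7: CE F1.
In big-endian order the high byte comes first in memory.
The bytes are already most-significant first: 0xCEF1.
0xCEF1 = 52977.

52977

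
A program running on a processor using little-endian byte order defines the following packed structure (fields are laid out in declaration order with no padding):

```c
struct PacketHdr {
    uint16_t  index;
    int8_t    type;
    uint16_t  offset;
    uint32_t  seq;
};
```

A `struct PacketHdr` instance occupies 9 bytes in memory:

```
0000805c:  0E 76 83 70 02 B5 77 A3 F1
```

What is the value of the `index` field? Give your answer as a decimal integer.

30222

`index` is the first field, at byte offset 0, occupying 2 bytes.
Bytes at offsets 0..1: 0E 76.
In little-endian order the low byte comes first in memory.
Reassemble most-significant byte first: 76 0E → 0x760E.
0x760E = 30222.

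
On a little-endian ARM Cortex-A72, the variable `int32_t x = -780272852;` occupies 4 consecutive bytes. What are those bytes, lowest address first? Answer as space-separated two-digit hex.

2C FB 7D D1

Two's complement of -780272852 in 32 bits: 780272852 = 0x2E8204D4; invert → 0xD17DFB2B; add 1 → 0xD17DFB2C.
Split into bytes (most-significant first): D1 7D FB 2C.
In little-endian order the low byte comes first in memory.
So at ascending addresses the bytes are 2C FB 7D D1.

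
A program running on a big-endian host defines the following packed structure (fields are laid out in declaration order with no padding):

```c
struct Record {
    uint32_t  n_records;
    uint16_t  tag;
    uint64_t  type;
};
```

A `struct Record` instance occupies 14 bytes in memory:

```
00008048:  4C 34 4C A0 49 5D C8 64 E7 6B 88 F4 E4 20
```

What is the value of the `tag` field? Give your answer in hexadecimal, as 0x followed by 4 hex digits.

0x495D

`tag` follows `n_records` (4 bytes), so it starts at byte offset 4 and occupies 2 bytes.
Bytes at offsets 4..5: 49 5D.
Big-endian stores the most-significant byte at the lowest address.
The bytes are already most-significant first: 0x495D.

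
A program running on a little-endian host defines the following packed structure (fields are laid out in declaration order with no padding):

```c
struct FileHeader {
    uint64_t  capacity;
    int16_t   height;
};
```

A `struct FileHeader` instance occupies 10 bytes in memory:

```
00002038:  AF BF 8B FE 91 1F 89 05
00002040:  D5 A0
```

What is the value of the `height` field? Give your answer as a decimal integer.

-24363

`height` follows `capacity` (8 bytes), so it starts at byte offset 8 and occupies 2 bytes.
Bytes at offsets 8..9: D5 A0.
Little-endian: lowest address holds the least-significant byte.
Reassemble most-significant byte first: A0 D5 → 0xA0D5.
Top bit is set, so as a signed 16-bit value this is 0xA0D5 − 2^16 = -24363.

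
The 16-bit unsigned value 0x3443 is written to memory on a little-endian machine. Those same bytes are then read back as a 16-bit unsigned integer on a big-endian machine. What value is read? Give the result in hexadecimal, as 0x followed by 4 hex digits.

Stored little-endian, the bytes at ascending addresses are 43 34.
Read back as big-endian, the last byte is least significant, giving 0x4334.

0x4334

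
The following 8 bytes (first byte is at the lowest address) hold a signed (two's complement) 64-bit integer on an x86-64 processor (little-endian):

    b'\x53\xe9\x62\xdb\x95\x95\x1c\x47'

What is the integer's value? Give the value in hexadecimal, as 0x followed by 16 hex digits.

0x471C9595DB62E953

Little-endian: lowest address holds the least-significant byte.
Reassemble most-significant byte first: 47 1C 95 95 DB 62 E9 53 → 0x471C9595DB62E953.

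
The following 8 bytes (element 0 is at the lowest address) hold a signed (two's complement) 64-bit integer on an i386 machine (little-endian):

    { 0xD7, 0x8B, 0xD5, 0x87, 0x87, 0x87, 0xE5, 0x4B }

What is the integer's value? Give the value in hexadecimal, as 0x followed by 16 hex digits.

Little-endian: lowest address holds the least-significant byte.
Reassemble most-significant byte first: 4B E5 87 87 87 D5 8B D7 → 0x4BE5878787D58BD7.

0x4BE5878787D58BD7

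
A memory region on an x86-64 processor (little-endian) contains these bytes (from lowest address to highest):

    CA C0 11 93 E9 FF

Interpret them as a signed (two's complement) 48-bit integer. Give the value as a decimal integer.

-96316833590

Little-endian stores the least-significant byte at the lowest address.
Reassemble most-significant byte first: FF E9 93 11 C0 CA → 0xFFE99311C0CA.
Top bit is set, so as a signed 48-bit value this is 0xFFE99311C0CA − 2^48 = -96316833590.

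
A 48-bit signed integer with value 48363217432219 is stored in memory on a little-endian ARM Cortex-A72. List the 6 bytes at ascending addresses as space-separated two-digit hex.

9B 2E 65 70 FC 2B

48363217432219 in hexadecimal, padded to 48 bits, is 0x2BFC70652E9B.
Split into bytes (most-significant first): 2B FC 70 65 2E 9B.
Little-endian stores the least-significant byte at the lowest address.
So at ascending addresses the bytes are 9B 2E 65 70 FC 2B.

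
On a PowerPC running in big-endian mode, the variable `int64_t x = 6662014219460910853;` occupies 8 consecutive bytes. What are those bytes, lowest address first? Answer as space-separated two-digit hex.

5C 74 3A A2 BF 91 9F 05

6662014219460910853 in hexadecimal, padded to 64 bits, is 0x5C743AA2BF919F05.
Split into bytes (most-significant first): 5C 74 3A A2 BF 91 9F 05.
Big-endian stores the most-significant byte at the lowest address.
So the memory order matches the most-significant-first order: 5C 74 3A A2 BF 91 9F 05.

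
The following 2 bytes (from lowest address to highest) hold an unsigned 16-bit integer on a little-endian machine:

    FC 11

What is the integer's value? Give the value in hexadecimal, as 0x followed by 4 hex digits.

Little-endian: lowest address holds the least-significant byte.
Reassemble most-significant byte first: 11 FC → 0x11FC.

0x11FC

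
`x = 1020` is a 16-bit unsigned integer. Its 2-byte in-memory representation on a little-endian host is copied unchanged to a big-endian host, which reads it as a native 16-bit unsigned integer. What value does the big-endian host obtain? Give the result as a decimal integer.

64515

1020 in 16-bit hexadecimal is 0x03FC.
Stored little-endian, the bytes at ascending addresses are FC 03.
Read back as big-endian, the last byte is least significant, giving 0xFC03.
0xFC03 = 64515.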